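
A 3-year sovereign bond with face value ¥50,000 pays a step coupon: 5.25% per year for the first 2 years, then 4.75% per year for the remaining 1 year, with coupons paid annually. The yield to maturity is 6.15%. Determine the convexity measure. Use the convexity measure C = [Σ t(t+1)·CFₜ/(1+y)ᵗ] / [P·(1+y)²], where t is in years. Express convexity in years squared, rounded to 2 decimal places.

With y = 0.0615:
  t   CF        PV=CF/(1+0.0615)^t    t·PV        t(t+1)·PV
  1     2,625.00     2,472.9157     2,472.9157       4,945.8314
  2     2,625.00     2,329.6427     4,659.2853      13,977.8560
  3    52,375.00    43,788.9005   131,366.7015     525,466.8059
  Σ                 48,591.4588   138,498.9025     544,390.4932
P = 48,591.4588.
Convexity = Σ t(t+1)·PV / [P·(1+y)²] = 544,390.4932 / (48,591.4588 × 1.126782) = 9.94284.

9.94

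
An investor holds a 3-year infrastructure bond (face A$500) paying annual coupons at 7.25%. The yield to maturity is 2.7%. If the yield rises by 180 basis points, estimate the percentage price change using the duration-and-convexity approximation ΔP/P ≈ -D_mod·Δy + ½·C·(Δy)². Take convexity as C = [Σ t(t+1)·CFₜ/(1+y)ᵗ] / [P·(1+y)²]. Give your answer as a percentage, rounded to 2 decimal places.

-4.76%

With y = 0.027:
  t   CF        PV=CF/(1+0.027)^t    t·PV        t(t+1)·PV
  1        36.25        35.2970        35.2970          70.5940
  2        36.25        34.3690        68.7380         206.2141
  3       536.25       495.0579     1,485.1736       5,940.6945
  Σ                    564.7239     1,589.2086       6,217.5026
P = 564.7239; D_Mac = 2.81413 yrs; D_mod = 2.74015 yrs; C = 10.43852.
Duration effect: -2.74015 × (+0.018) = -0.049323
Convexity effect: 0.5 × 10.43852 × (0.018)² = +0.0016910
ΔP/P ≈ -0.049323 + 0.0016910 = -0.047632 = -4.7632%.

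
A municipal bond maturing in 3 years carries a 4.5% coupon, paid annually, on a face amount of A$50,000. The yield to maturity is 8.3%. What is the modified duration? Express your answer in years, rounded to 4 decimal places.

Periodic yield y = 0.083. First find Macaulay duration:
  t   CF        PV=CF/(1+0.083)^t    t·PV
  1     2,250.00     2,077.5623     2,077.5623
  2     2,250.00     1,918.3401     3,836.6802
  3    52,250.00    41,133.9982   123,401.9947
  Σ                 45,129.9006   129,316.2372
P = 45,129.9006; Macaulay duration = 129,316.2372 / 45,129.9006 = 2.86542 years.
Modified duration = D_Mac / (1 + y) = 2.86542 / 1.083 = 2.64582 years.

2.6458 years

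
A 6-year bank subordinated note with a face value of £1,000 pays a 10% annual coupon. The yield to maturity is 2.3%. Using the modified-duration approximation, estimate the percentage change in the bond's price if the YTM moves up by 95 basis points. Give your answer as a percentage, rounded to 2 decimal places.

Periodic yield y = 0.023. Modified duration first:
  t   CF        PV=CF/(1+0.023)^t    t·PV
  1       100.00        97.7517        97.7517
  2       100.00        95.5540       191.1079
  3       100.00        93.4056       280.2169
  4       100.00        91.3056       365.2224
  5       100.00        89.2528       446.2640
  6     1,100.00       959.7075     5,758.2449
  Σ                  1,426.9772     7,138.8079
P = 1,426.9772; D_Mac = 5.00275 yrs; D_mod = 5.00275/(1+0.023) = 4.89027 yrs.
ΔP/P ≈ -D_mod · Δy = -4.89027 × (+0.0095) = -0.046458 = -4.6458%.

-4.65%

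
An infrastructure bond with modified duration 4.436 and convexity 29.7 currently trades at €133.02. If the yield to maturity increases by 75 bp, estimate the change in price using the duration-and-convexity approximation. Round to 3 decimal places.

-€4.314

Duration effect: -D_mod·Δy = -4.436 × (+0.0075) = -0.033270
Convexity effect: ½·C·(Δy)² = 0.5 × 29.7 × (0.0075)² = +0.0008353125
ΔP/P ≈ -0.033270 + 0.0008353125 = -0.0324346875
ΔP ≈ 133.02 × (-0.0324346875) = -4.31446213125.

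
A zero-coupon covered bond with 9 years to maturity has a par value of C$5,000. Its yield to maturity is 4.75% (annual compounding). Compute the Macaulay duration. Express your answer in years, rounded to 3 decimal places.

A zero-coupon bond has a single cash flow at maturity, so its Macaulay duration equals its maturity: 9 years.

9.000 years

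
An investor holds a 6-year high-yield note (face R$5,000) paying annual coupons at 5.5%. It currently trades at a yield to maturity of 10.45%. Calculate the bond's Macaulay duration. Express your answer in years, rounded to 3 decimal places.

5.163 years

Periodic yield y = 0.1045. Discount each cash flow and weight by its year:
  t   CF        PV=CF/(1+0.1045)^t    t·PV
  1       275.00       248.9814       248.9814
  2       275.00       225.4246       450.8491
  3       275.00       204.0965       612.2895
  4       275.00       184.7863       739.1453
  5       275.00       167.3031       836.5157
  6     5,275.00     2,905.5486    17,433.2915
  Σ                  3,936.1405    20,321.0726
Price P = Σ PV = 3,936.1405.
Macaulay duration = Σ(t·PV) / P = 20,321.0726 / 3,936.1405 = 5.16269 years.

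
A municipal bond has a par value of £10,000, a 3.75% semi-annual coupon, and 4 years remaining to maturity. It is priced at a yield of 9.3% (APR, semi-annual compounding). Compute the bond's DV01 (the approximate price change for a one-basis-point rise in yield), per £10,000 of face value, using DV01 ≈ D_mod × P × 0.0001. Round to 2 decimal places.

Periodic yield y = 0.0465.
  t   CF        PV=CF/(1+0.0465)^t    t·PV
  1       187.50       179.1687       179.1687
  2       187.50       171.2075       342.4150
  3       187.50       163.6001       490.8003
  4       187.50       156.3307       625.3229
  5       187.50       149.3844       746.9218
  6       187.50       142.7466       856.4798
  7       187.50       136.4039       954.8270
  8    10,187.50     7,081.9647    56,655.7179
  Σ                  8,180.8066    60,851.6534
P = 8,180.8066; D_Mac = 7.43834 half-year periods = 3.71917 yrs; D_mod = 3.55391 yrs.
DV01 ≈ 3.55391 × 8,180.8066 × 0.0001 = 2.907389.

£2.91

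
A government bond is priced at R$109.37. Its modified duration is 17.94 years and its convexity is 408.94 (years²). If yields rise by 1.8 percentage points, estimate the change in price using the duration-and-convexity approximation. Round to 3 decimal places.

Duration effect: -D_mod·Δy = -17.94 × (+0.018) = -0.322920
Convexity effect: ½·C·(Δy)² = 0.5 × 408.94 × (0.018)² = +0.06624828
ΔP/P ≈ -0.322920 + 0.06624828 = -0.25667172
ΔP ≈ 109.37 × (-0.25667172) = -28.0721860164.

-R$28.072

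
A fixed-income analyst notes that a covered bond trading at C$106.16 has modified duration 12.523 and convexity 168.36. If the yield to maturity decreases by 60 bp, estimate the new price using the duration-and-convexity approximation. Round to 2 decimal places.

C$114.46

Duration effect: -D_mod·Δy = -12.523 × (-0.006) = +0.075138
Convexity effect: ½·C·(Δy)² = 0.5 × 168.36 × (-0.006)² = +0.00303048
ΔP/P ≈ +0.075138 + 0.00303048 = +0.07816848
New price ≈ 106.16 × (1 + 0.07816848) = 114.4583658368.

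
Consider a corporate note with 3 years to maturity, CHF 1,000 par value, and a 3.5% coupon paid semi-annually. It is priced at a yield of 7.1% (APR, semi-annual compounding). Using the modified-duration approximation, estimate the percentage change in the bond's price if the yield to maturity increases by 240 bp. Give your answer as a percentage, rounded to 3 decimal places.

-6.643%

Periodic yield y = 0.0355. Modified duration first:
  t   CF        PV=CF/(1+0.0355)^t    t·PV
  1        17.50        16.9000        16.9000
  2        17.50        16.3207        32.6413
  3        17.50        15.7611        47.2834
  4        17.50        15.2208        60.8832
  5        17.50        14.6990        73.4950
  6     1,017.50       825.3417     4,952.0503
  Σ                    904.2434     5,183.2533
P = 904.2434; D_Mac = 5.73214 half-year periods = 2.86607 yrs; D_mod = 2.86607/(1+0.0355) = 2.76781 yrs.
ΔP/P ≈ -D_mod · Δy = -2.76781 × (+0.024) = -0.066428 = -6.6428%.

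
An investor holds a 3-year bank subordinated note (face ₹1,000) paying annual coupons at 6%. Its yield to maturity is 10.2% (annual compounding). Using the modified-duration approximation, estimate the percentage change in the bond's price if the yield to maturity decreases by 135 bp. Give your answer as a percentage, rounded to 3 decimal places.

+3.459%

Periodic yield y = 0.102. Modified duration first:
  t   CF        PV=CF/(1+0.102)^t    t·PV
  1        60.00        54.4465        54.4465
  2        60.00        49.4070        98.8139
  3     1,060.00       792.0655     2,376.1964
  Σ                    895.9189     2,529.4568
P = 895.9189; D_Mac = 2.82331 yrs; D_mod = 2.82331/(1+0.102) = 2.56199 yrs.
ΔP/P ≈ -D_mod · Δy = -2.56199 × (-0.0135) = +0.034587 = +3.4587%.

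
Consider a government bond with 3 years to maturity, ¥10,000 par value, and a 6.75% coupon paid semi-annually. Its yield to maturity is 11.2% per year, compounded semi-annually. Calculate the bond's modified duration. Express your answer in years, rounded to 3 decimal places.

2.603 years

Periodic yield y = 0.056. First find Macaulay duration:
  t   CF        PV=CF/(1+0.056)^t    t·PV
  1       337.50       319.6023       319.6023
  2       337.50       302.6537       605.3073
  3       337.50       286.6039       859.8116
  4       337.50       271.4052     1,085.6207
  5       337.50       257.0125     1,285.0623
  6    10,337.50     7,454.7316    44,728.3898
  Σ                  8,892.0090    48,883.7939
P = 8,892.0090; Macaulay duration = 48,883.7939 / 8,892.0090 = 5.49750 half-year periods = 2.74875 years.
Modified duration = D_Mac / (1 + y) = 2.74875 / 1.056 = 2.60298 years.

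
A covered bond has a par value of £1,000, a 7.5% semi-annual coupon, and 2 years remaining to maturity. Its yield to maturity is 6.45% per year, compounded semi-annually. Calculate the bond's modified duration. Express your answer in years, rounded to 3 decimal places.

Periodic yield y = 0.03225. First find Macaulay duration:
  t   CF        PV=CF/(1+0.03225)^t    t·PV
  1        37.50        36.3284        36.3284
  2        37.50        35.1934        70.3868
  3        37.50        34.0939       102.2817
  4     1,037.50       913.7945     3,655.1780
  Σ                  1,019.4102     3,864.1749
P = 1,019.4102; Macaulay duration = 3,864.1749 / 1,019.4102 = 3.79060 half-year periods = 1.89530 years.
Modified duration = D_Mac / (1 + y) = 1.89530 / 1.03225 = 1.83609 years.

1.836 years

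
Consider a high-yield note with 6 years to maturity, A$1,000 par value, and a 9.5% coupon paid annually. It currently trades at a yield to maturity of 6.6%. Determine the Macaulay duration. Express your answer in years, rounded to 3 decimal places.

4.920 years

Periodic yield y = 0.066. Discount each cash flow and weight by its year:
  t   CF        PV=CF/(1+0.066)^t    t·PV
  1        95.00        89.1182        89.1182
  2        95.00        83.6006       167.2011
  3        95.00        78.4245       235.2736
  4        95.00        73.5690       294.2760
  5        95.00        69.0141       345.0703
  6     1,095.00       746.2269     4,477.3613
  Σ                  1,139.9532     5,608.3005
Price P = Σ PV = 1,139.9532.
Macaulay duration = Σ(t·PV) / P = 5,608.3005 / 1,139.9532 = 4.91976 years.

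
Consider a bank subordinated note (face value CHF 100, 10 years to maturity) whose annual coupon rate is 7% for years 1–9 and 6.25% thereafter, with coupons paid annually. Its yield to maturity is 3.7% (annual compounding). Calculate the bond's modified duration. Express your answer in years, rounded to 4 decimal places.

7.5372 years

Periodic yield y = 0.037. First find Macaulay duration:
  t   CF        PV=CF/(1+0.037)^t    t·PV
  1         7.00         6.7502         6.7502
  2         7.00         6.5094        13.0188
  3         7.00         6.2771        18.8314
  4         7.00         6.0532        24.2127
  5         7.00         5.8372        29.1860
  6         7.00         5.6289        33.7736
  7         7.00         5.4281        37.9966
  8         7.00         5.2344        41.8753
  9         7.00         5.0476        45.4288
  10      106.25        73.8825       738.8246
  Σ                    126.6487       989.8981
P = 126.6487; Macaulay duration = 989.8981 / 126.6487 = 7.81609 years.
Modified duration = D_Mac / (1 + y) = 7.81609 / 1.037 = 7.53722 years.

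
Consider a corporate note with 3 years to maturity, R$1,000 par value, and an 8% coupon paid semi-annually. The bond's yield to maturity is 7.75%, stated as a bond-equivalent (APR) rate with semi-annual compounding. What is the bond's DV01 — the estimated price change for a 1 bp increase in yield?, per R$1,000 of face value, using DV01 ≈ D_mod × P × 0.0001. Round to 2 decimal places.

R$0.26

Periodic yield y = 0.03875.
  t   CF        PV=CF/(1+0.03875)^t    t·PV
  1        40.00        38.5078        38.5078
  2        40.00        37.0713        74.1426
  3        40.00        35.6884       107.0652
  4        40.00        34.3570       137.4282
  5        40.00        33.0754       165.3769
  6     1,040.00       827.8795     4,967.2769
  Σ                  1,006.5794     5,489.7976
P = 1,006.5794; D_Mac = 5.45391 half-year periods = 2.72696 yrs; D_mod = 2.62523 yrs.
DV01 ≈ 2.62523 × 1,006.5794 × 0.0001 = 0.264250.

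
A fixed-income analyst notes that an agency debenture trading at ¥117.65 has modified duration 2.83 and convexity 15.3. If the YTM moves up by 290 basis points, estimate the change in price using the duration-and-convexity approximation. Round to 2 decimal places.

Duration effect: -D_mod·Δy = -2.83 × (+0.029) = -0.082070
Convexity effect: ½·C·(Δy)² = 0.5 × 15.3 × (0.029)² = +0.00643365
ΔP/P ≈ -0.082070 + 0.00643365 = -0.07563635
ΔP ≈ 117.65 × (-0.07563635) = -8.8986165775.

-¥8.90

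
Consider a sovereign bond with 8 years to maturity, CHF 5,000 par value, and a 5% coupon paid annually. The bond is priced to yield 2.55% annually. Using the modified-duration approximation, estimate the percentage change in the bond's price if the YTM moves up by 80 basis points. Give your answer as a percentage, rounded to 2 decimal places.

-5.38%

Periodic yield y = 0.0255. Modified duration first:
  t   CF        PV=CF/(1+0.0255)^t    t·PV
  1       250.00       243.7835       243.7835
  2       250.00       237.7216       475.4432
  3       250.00       231.8105       695.4314
  4       250.00       226.0463       904.1851
  5       250.00       220.4254     1,102.1271
  6       250.00       214.9443     1,289.6661
  7       250.00       209.5996     1,467.1969
  8     5,250.00     4,292.1411    34,337.1284
  Σ                  5,876.4722    40,514.9617
P = 5,876.4722; D_Mac = 6.89444 yrs; D_mod = 6.89444/(1+0.0255) = 6.72300 yrs.
ΔP/P ≈ -D_mod · Δy = -6.72300 × (+0.008) = -0.053784 = -5.3784%.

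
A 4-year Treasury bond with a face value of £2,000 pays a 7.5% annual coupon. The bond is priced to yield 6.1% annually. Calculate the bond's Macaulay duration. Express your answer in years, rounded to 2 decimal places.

3.61 years

Periodic yield y = 0.061. Discount each cash flow and weight by its year:
  t   CF        PV=CF/(1+0.061)^t    t·PV
  1       150.00       141.3761       141.3761
  2       150.00       133.2479       266.4959
  3       150.00       125.5871       376.7614
  4     2,150.00     1,696.5901     6,786.3603
  Σ                  2,096.8012     7,570.9936
Price P = Σ PV = 2,096.8012.
Macaulay duration = Σ(t·PV) / P = 7,570.9936 / 2,096.8012 = 3.61074 years.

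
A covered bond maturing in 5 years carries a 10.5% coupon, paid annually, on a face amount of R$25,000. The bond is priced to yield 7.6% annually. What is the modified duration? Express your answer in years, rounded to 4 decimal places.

3.8903 years

Periodic yield y = 0.076. First find Macaulay duration:
  t   CF        PV=CF/(1+0.076)^t    t·PV
  1     2,625.00     2,439.5911     2,439.5911
  2     2,625.00     2,267.2780     4,534.5559
  3     2,625.00     2,107.1356     6,321.4069
  4     2,625.00     1,958.3045     7,833.2180
  5    27,625.00    19,153.1818    95,765.9088
  Σ                 27,925.4909   116,894.6807
P = 27,925.4909; Macaulay duration = 116,894.6807 / 27,925.4909 = 4.18595 years.
Modified duration = D_Mac / (1 + y) = 4.18595 / 1.076 = 3.89029 years.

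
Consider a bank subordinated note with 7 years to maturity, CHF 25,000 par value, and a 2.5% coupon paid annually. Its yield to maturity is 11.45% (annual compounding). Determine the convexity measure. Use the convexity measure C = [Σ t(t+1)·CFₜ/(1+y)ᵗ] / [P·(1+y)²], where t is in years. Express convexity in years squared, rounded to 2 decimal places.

With y = 0.1145:
  t   CF        PV=CF/(1+0.1145)^t    t·PV        t(t+1)·PV
  1       625.00       560.7896       560.7896       1,121.5792
  2       625.00       503.1759     1,006.3519       3,019.0557
  3       625.00       451.4813     1,354.4440       5,417.7760
  4       625.00       405.0977     1,620.3906       8,101.9530
  5       625.00       363.4793     1,817.3964      10,904.3783
  6       625.00       326.1366     1,956.8198      13,697.7385
  7    25,625.00    11,997.8482    83,984.9377     671,879.5016
  Σ                 14,608.0087    92,301.1299     714,141.9822
P = 14,608.0087.
Convexity = Σ t(t+1)·PV / [P·(1+y)²] = 714,141.9822 / (14,608.0087 × 1.242110) = 39.35803.

39.36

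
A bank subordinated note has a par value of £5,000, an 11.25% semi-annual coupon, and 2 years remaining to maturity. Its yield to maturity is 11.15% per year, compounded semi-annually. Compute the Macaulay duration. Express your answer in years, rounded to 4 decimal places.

1.8460 years

Periodic yield y = 0.05575. Discount each cash flow and weight by its period:
  t   CF        PV=CF/(1+0.05575)^t    t·PV
  1       281.25       266.3983       266.3983
  2       281.25       252.3309       504.6617
  3       281.25       239.0063       717.0188
  4     5,281.25     4,251.0123    17,004.0494
  Σ                  5,008.7477    18,492.1281
Price P = Σ PV = 5,008.7477.
Macaulay duration = Σ(t·PV) / P = 18,492.1281 / 5,008.7477 = 3.69197 half-year periods.
In years: 3.69197 / 2 = 1.84598 years.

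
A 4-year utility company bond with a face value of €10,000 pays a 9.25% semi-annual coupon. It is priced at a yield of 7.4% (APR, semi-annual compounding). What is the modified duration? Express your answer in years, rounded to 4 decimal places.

3.3295 years

Periodic yield y = 0.037. First find Macaulay duration:
  t   CF        PV=CF/(1+0.037)^t    t·PV
  1       462.50       445.9981       445.9981
  2       462.50       430.0849       860.1699
  3       462.50       414.7396     1,244.2187
  4       462.50       399.9417     1,599.7669
  5       462.50       385.6719     1,928.3593
  6       462.50       371.9111     2,231.4669
  7       462.50       358.6414     2,510.4899
  8    10,462.50     7,823.5781    62,588.6244
  Σ                 10,630.5668    73,409.0941
P = 10,630.5668; Macaulay duration = 73,409.0941 / 10,630.5668 = 6.90547 half-year periods = 3.45274 years.
Modified duration = D_Mac / (1 + y) = 3.45274 / 1.037 = 3.32954 years.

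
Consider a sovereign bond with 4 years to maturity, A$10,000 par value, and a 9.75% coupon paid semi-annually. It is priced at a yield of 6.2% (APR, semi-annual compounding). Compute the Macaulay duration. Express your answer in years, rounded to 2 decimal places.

Periodic yield y = 0.031. Discount each cash flow and weight by its period:
  t   CF        PV=CF/(1+0.031)^t    t·PV
  1       487.50       472.8419       472.8419
  2       487.50       458.6245       917.2491
  3       487.50       444.8347     1,334.5040
  4       487.50       431.4594     1,725.8377
  5       487.50       418.4863     2,092.4317
  6       487.50       405.9033     2,435.4201
  7       487.50       393.6987     2,755.8908
  8    10,487.50     8,214.9070    65,719.2561
  Σ                 11,240.7559    77,453.4313
Price P = Σ PV = 11,240.7559.
Macaulay duration = Σ(t·PV) / P = 77,453.4313 / 11,240.7559 = 6.89041 half-year periods.
In years: 6.89041 / 2 = 3.44521 years.

3.45 years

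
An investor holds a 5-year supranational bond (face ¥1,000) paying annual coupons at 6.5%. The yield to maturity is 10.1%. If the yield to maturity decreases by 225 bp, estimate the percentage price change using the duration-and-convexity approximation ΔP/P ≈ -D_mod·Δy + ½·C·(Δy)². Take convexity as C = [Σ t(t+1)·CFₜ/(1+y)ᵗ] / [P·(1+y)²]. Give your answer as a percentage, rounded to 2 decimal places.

With y = 0.101:
  t   CF        PV=CF/(1+0.101)^t    t·PV        t(t+1)·PV
  1        65.00        59.0372        59.0372         118.0745
  2        65.00        53.6215       107.2429         321.7288
  3        65.00        48.7025       146.1075         584.4302
  4        65.00        44.2348       176.9392         884.6960
  5     1,065.00       658.2836     3,291.4178      19,748.5070
  Σ                    863.8796     3,780.7448      21,657.4365
P = 863.8796; D_Mac = 4.37647 yrs; D_mod = 3.97500 yrs; C = 20.68136.
Duration effect: -3.97500 × (-0.0225) = +0.089437
Convexity effect: 0.5 × 20.68136 × (-0.0225)² = +0.0052350
ΔP/P ≈ +0.089437 + 0.0052350 = +0.094672 = +9.4672%.

+9.47%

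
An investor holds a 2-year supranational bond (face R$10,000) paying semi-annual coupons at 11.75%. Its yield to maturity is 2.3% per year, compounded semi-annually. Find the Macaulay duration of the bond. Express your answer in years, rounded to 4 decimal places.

1.8539 years

Periodic yield y = 0.0115. Discount each cash flow and weight by its period:
  t   CF        PV=CF/(1+0.0115)^t    t·PV
  1       587.50       580.8206       580.8206
  2       587.50       574.2171     1,148.4341
  3       587.50       567.6886     1,703.0659
  4    10,587.50    10,114.1613    40,456.6451
  Σ                 11,836.8876    43,888.9658
Price P = Σ PV = 11,836.8876.
Macaulay duration = Σ(t·PV) / P = 43,888.9658 / 11,836.8876 = 3.70781 half-year periods.
In years: 3.70781 / 2 = 1.85391 years.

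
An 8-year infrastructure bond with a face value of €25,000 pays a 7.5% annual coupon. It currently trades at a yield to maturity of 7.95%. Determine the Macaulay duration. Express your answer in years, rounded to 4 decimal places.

6.2715 years

Periodic yield y = 0.0795. Discount each cash flow and weight by its year:
  t   CF        PV=CF/(1+0.0795)^t    t·PV
  1     1,875.00     1,736.9152     1,736.9152
  2     1,875.00     1,608.9998     3,217.9995
  3     1,875.00     1,490.5046     4,471.5139
  4     1,875.00     1,380.7361     5,522.9445
  5     1,875.00     1,279.0515     6,395.2576
  6     1,875.00     1,184.8555     7,109.1331
  7     1,875.00     1,097.5966     7,683.1761
  8    26,875.00    14,573.6152   116,588.9219
  Σ                 24,352.2746   152,725.8618
Price P = Σ PV = 24,352.2746.
Macaulay duration = Σ(t·PV) / P = 152,725.8618 / 24,352.2746 = 6.27152 years.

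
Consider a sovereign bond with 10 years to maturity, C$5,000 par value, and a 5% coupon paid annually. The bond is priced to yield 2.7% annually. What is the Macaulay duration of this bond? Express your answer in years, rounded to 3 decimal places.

8.295 years

Periodic yield y = 0.027. Discount each cash flow and weight by its year:
  t   CF        PV=CF/(1+0.027)^t    t·PV
  1       250.00       243.4275       243.4275
  2       250.00       237.0277       474.0554
  3       250.00       230.7962       692.3886
  4       250.00       224.7285       898.9142
  5       250.00       218.8204     1,094.1020
  6       250.00       213.0676     1,278.4054
  7       250.00       207.4660     1,452.2619
  8       250.00       202.0117     1,616.0934
  9       250.00       196.7008     1,770.3068
  10    5,250.00     4,022.1186    40,221.1855
  Σ                  5,996.1648    49,741.1406
Price P = Σ PV = 5,996.1648.
Macaulay duration = Σ(t·PV) / P = 49,741.1406 / 5,996.1648 = 8.29549 years.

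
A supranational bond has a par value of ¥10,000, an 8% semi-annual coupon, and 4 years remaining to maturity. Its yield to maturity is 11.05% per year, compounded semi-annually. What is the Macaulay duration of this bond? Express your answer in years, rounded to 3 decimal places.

3.470 years

Periodic yield y = 0.05525. Discount each cash flow and weight by its period:
  t   CF        PV=CF/(1+0.05525)^t    t·PV
  1       400.00       379.0571       379.0571
  2       400.00       359.2107       718.4214
  3       400.00       340.4034     1,021.2102
  4       400.00       322.5808     1,290.3233
  5       400.00       305.6914     1,528.4569
  6       400.00       289.6862     1,738.1173
  7       400.00       274.5190     1,921.6333
  8    10,400.00     6,763.7953    54,110.3620
  Σ                  9,034.9439    62,707.5815
Price P = Σ PV = 9,034.9439.
Macaulay duration = Σ(t·PV) / P = 62,707.5815 / 9,034.9439 = 6.94056 half-year periods.
In years: 6.94056 / 2 = 3.47028 years.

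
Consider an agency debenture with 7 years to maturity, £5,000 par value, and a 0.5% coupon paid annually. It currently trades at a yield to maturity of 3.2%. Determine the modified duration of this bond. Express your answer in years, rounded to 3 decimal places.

Periodic yield y = 0.032. First find Macaulay duration:
  t   CF        PV=CF/(1+0.032)^t    t·PV
  1        25.00        24.2248        24.2248
  2        25.00        23.4736        46.9473
  3        25.00        22.7458        68.2374
  4        25.00        22.0405        88.1620
  5        25.00        21.3571       106.7853
  6        25.00        20.6948       124.1690
  7     5,025.00     4,030.6787    28,214.7512
  Σ                  4,165.2154    28,673.2769
P = 4,165.2154; Macaulay duration = 28,673.2769 / 4,165.2154 = 6.88398 years.
Modified duration = D_Mac / (1 + y) = 6.88398 / 1.032 = 6.67053 years.

6.671 years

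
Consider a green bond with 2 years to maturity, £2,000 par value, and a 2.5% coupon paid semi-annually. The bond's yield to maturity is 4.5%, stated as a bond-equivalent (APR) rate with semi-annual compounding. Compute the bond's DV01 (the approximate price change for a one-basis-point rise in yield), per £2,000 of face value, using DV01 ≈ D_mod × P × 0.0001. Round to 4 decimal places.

Periodic yield y = 0.0225.
  t   CF        PV=CF/(1+0.0225)^t    t·PV
  1        25.00        24.4499        24.4499
  2        25.00        23.9119        47.8237
  3        25.00        23.3857        70.1570
  4     2,025.00     1,852.5578     7,410.2311
  Σ                  1,924.3052     7,552.6617
P = 1,924.3052; D_Mac = 3.92488 half-year periods = 1.96244 yrs; D_mod = 1.91926 yrs.
DV01 ≈ 1.91926 × 1,924.3052 × 0.0001 = 0.369323.

£0.3693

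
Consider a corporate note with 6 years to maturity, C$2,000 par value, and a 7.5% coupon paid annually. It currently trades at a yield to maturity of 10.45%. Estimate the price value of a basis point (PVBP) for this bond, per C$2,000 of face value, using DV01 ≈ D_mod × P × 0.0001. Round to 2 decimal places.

Periodic yield y = 0.1045.
  t   CF        PV=CF/(1+0.1045)^t    t·PV
  1       150.00       135.8081       135.8081
  2       150.00       122.9589       245.9177
  3       150.00       111.3254       333.9761
  4       150.00       100.7925       403.1701
  5       150.00        91.2563       456.2813
  6     2,150.00     1,184.2520     7,105.5122
  Σ                  1,746.3931     8,680.6655
P = 1,746.3931; D_Mac = 4.97063 yrs; D_mod = 4.50034 yrs.
DV01 ≈ 4.50034 × 1,746.3931 × 0.0001 = 0.785936.

C$0.79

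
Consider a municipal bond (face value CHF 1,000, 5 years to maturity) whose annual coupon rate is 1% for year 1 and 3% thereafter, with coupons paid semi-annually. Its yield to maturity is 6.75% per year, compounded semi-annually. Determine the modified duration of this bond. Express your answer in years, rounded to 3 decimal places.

4.580 years

Periodic yield y = 0.03375. First find Macaulay duration:
  t   CF        PV=CF/(1+0.03375)^t    t·PV
  1         5.00         4.8368         4.8368
  2         5.00         4.6788         9.3577
  3        15.00        13.5783        40.7348
  4        15.00        13.1350        52.5399
  5        15.00        12.7061        63.5307
  6        15.00        12.2913        73.7479
  7        15.00        11.8900        83.2301
  8        15.00        11.5018        92.0147
  9        15.00        11.1263       100.1369
  10    1,015.00       728.3008     7,283.0085
  Σ                    824.0453     7,803.1379
P = 824.0453; Macaulay duration = 7,803.1379 / 824.0453 = 9.46931 half-year periods = 4.73465 years.
Modified duration = D_Mac / (1 + y) = 4.73465 / 1.03375 = 4.58008 years.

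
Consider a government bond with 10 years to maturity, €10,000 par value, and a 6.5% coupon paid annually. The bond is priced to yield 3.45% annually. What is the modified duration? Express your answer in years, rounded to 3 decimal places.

7.670 years

Periodic yield y = 0.0345. First find Macaulay duration:
  t   CF        PV=CF/(1+0.0345)^t    t·PV
  1       650.00       628.3229       628.3229
  2       650.00       607.3686     1,214.7373
  3       650.00       587.1132     1,761.3397
  4       650.00       567.5333     2,270.1333
  5       650.00       548.6064     2,743.0321
  6       650.00       530.3107     3,181.8642
  7       650.00       512.6251     3,588.3759
  8       650.00       495.5294     3,964.2349
  9       650.00       479.0037     4,311.0336
  10   10,650.00     7,586.5558    75,865.5582
  Σ                 12,542.9692    99,528.6321
P = 12,542.9692; Macaulay duration = 99,528.6321 / 12,542.9692 = 7.93501 years.
Modified duration = D_Mac / (1 + y) = 7.93501 / 1.0345 = 7.67039 years.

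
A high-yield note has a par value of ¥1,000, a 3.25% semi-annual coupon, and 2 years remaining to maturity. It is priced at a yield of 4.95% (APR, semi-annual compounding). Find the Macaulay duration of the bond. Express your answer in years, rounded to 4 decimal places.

1.9516 years

Periodic yield y = 0.02475. Discount each cash flow and weight by its period:
  t   CF        PV=CF/(1+0.02475)^t    t·PV
  1        16.25        15.8575        15.8575
  2        16.25        15.4745        30.9491
  3        16.25        15.1008        45.3024
  4     1,016.25       921.5711     3,686.2844
  Σ                    968.0040     3,778.3934
Price P = Σ PV = 968.0040.
Macaulay duration = Σ(t·PV) / P = 3,778.3934 / 968.0040 = 3.90328 half-year periods.
In years: 3.90328 / 2 = 1.95164 years.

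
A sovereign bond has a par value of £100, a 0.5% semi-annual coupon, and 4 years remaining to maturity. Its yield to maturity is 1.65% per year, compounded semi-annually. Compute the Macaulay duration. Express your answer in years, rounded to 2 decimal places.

3.96 years

Periodic yield y = 0.00825. Discount each cash flow and weight by its period:
  t   CF        PV=CF/(1+0.00825)^t    t·PV
  1         0.25         0.2480         0.2480
  2         0.25         0.2459         0.4919
  3         0.25         0.2439         0.7317
  4         0.25         0.2419         0.9677
  5         0.25         0.2399         1.1997
  6         0.25         0.2380         1.4278
  7         0.25         0.2360         1.6522
  8       100.25        93.8725       750.9803
  Σ                     95.5662       757.6992
Price P = Σ PV = 95.5662.
Macaulay duration = Σ(t·PV) / P = 757.6992 / 95.5662 = 7.92853 half-year periods.
In years: 7.92853 / 2 = 3.96426 years.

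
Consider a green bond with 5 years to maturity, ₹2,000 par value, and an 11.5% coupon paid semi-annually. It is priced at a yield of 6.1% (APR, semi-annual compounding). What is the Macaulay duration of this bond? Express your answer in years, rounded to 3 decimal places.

Periodic yield y = 0.0305. Discount each cash flow and weight by its period:
  t   CF        PV=CF/(1+0.0305)^t    t·PV
  1       115.00       111.5963       111.5963
  2       115.00       108.2934       216.5867
  3       115.00       105.0882       315.2645
  4       115.00       101.9779       407.9114
  5       115.00        98.9596       494.7979
  6       115.00        96.0306       576.1839
  7       115.00        93.1884       652.3188
  8       115.00        90.4303       723.4422
  9       115.00        87.7538       789.7841
  10    2,115.00     1,566.1394    15,661.3938
  Σ                  2,459.4578    19,949.2798
Price P = Σ PV = 2,459.4578.
Macaulay duration = Σ(t·PV) / P = 19,949.2798 / 2,459.4578 = 8.11125 half-year periods.
In years: 8.11125 / 2 = 4.05563 years.

4.056 years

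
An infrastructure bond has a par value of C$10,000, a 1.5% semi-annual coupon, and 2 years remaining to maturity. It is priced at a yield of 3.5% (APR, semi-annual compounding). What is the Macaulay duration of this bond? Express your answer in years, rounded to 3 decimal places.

1.977 years

Periodic yield y = 0.0175. Discount each cash flow and weight by its period:
  t   CF        PV=CF/(1+0.0175)^t    t·PV
  1        75.00        73.7101        73.7101
  2        75.00        72.4423       144.8847
  3        75.00        71.1964       213.5892
  4    10,075.00     9,399.5569    37,598.2278
  Σ                  9,616.9057    38,030.4117
Price P = Σ PV = 9,616.9057.
Macaulay duration = Σ(t·PV) / P = 38,030.4117 / 9,616.9057 = 3.95454 half-year periods.
In years: 3.95454 / 2 = 1.97727 years.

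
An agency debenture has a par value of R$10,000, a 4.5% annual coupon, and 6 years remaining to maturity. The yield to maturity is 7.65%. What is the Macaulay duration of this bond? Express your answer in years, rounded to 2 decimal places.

Periodic yield y = 0.0765. Discount each cash flow and weight by its year:
  t   CF        PV=CF/(1+0.0765)^t    t·PV
  1       450.00       418.0214       418.0214
  2       450.00       388.3152       776.6305
  3       450.00       360.7202     1,082.1605
  4       450.00       335.0861     1,340.3443
  5       450.00       311.2736     1,556.3682
  6    10,450.00     6,714.7846    40,288.7076
  Σ                  8,528.2011    45,462.2324
Price P = Σ PV = 8,528.2011.
Macaulay duration = Σ(t·PV) / P = 45,462.2324 / 8,528.2011 = 5.33081 years.

5.33 years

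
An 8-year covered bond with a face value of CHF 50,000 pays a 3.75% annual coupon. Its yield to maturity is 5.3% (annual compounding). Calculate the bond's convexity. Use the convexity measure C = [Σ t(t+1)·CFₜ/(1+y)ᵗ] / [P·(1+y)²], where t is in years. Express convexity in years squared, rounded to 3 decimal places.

With y = 0.053:
  t   CF        PV=CF/(1+0.053)^t    t·PV        t(t+1)·PV
  1     1,875.00     1,780.6268     1,780.6268       3,561.2536
  2     1,875.00     1,691.0036     3,382.0072      10,146.0215
  3     1,875.00     1,605.8913     4,817.6740      19,270.6962
  4     1,875.00     1,525.0630     6,100.2520      30,501.2602
  5     1,875.00     1,448.3030     7,241.5148      43,449.0886
  6     1,875.00     1,375.4064     8,252.4385      57,767.0693
  7     1,875.00     1,306.1789     9,143.2525      73,146.0201
  8    51,875.00    34,318.7246   274,549.7972   2,470,948.1747
  Σ                 45,051.1977   315,267.5630   2,708,789.5842
P = 45,051.1977.
Convexity = Σ t(t+1)·PV / [P·(1+y)²] = 2,708,789.5842 / (45,051.1977 × 1.108809) = 54.22658.

54.227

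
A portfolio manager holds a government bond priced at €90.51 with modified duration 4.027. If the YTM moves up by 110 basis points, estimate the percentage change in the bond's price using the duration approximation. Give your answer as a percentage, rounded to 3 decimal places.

-4.430%

Duration approximation: ΔP/P ≈ -D_mod · Δy = -4.027 × (+0.011) = -0.044297.
As a percentage: -4.4297%.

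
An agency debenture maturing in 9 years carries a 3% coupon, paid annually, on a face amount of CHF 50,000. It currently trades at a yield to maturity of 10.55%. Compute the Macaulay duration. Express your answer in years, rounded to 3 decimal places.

7.629 years

Periodic yield y = 0.1055. Discount each cash flow and weight by its year:
  t   CF        PV=CF/(1+0.1055)^t    t·PV
  1     1,500.00     1,356.8521     1,356.8521
  2     1,500.00     1,227.3651     2,454.7302
  3     1,500.00     1,110.2353     3,330.7058
  4     1,500.00     1,004.2834     4,017.1335
  5     1,500.00       908.4427     4,542.2133
  6     1,500.00       821.7482     4,930.4894
  7     1,500.00       743.3272     5,203.2905
  8     1,500.00       672.3901     5,379.1205
  9    51,500.00    20,882.3085   187,940.7762
  Σ                 28,726.9525   219,155.3115
Price P = Σ PV = 28,726.9525.
Macaulay duration = Σ(t·PV) / P = 219,155.3115 / 28,726.9525 = 7.62891 years.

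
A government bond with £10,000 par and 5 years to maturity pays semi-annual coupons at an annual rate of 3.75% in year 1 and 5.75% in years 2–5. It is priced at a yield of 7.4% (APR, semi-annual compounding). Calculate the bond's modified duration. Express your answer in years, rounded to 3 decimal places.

4.307 years

Periodic yield y = 0.037. First find Macaulay duration:
  t   CF        PV=CF/(1+0.037)^t    t·PV
  1       187.50       180.8100       180.8100
  2       187.50       174.3588       348.7175
  3       287.50       257.8111       773.4332
  4       287.50       248.6124       994.4497
  5       287.50       239.7420     1,198.7098
  6       287.50       231.1880     1,387.1281
  7       287.50       222.9393     1,560.5748
  8       287.50       214.9848     1,719.8786
  9       287.50       207.3142     1,865.8278
  10   10,287.50     7,153.5610    71,535.6099
  Σ                  9,131.3215    81,565.1394
P = 9,131.3215; Macaulay duration = 81,565.1394 / 9,131.3215 = 8.93246 half-year periods = 4.46623 years.
Modified duration = D_Mac / (1 + y) = 4.46623 / 1.037 = 4.30687 years.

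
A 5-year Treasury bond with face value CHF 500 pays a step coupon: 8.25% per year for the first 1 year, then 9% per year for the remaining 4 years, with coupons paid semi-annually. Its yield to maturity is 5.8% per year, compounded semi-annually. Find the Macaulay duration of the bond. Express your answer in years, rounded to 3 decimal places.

4.219 years

Periodic yield y = 0.029. Discount each cash flow and weight by its period:
  t   CF        PV=CF/(1+0.029)^t    t·PV
  1       20.625        20.0437        20.0437
  2       20.625        19.4788        38.9577
  3       22.500        20.6508        61.9523
  4       22.500        20.0688        80.2751
  5       22.500        19.5032        97.5159
  6       22.500        18.9535       113.7212
  7       22.500        18.4194       128.9356
  8       22.500        17.9003       143.2021
  9       22.500        17.3958       156.5621
  10     522.500       392.5840     3,925.8396
  Σ                    564.9983     4,767.0055
Price P = Σ PV = 564.9983.
Macaulay duration = Σ(t·PV) / P = 4,767.0055 / 564.9983 = 8.43720 half-year periods.
In years: 8.43720 / 2 = 4.21860 years.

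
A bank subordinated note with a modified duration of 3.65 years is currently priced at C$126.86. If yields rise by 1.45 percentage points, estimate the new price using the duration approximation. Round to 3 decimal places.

Duration approximation: ΔP/P ≈ -D_mod · Δy = -3.65 × (+0.0145) = -0.052925.
New price ≈ 126.86 × (1 - 0.052925) = 120.1459345.

C$120.146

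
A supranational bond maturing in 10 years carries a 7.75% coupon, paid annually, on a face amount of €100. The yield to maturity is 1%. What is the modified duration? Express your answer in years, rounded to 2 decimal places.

7.87 years

Periodic yield y = 0.01. First find Macaulay duration:
  t   CF        PV=CF/(1+0.01)^t    t·PV
  1         7.75         7.6733         7.6733
  2         7.75         7.5973        15.1946
  3         7.75         7.5221        22.5662
  4         7.75         7.4476        29.7904
  5         7.75         7.3739        36.8693
  6         7.75         7.3009        43.8051
  7         7.75         7.2286        50.6000
  8         7.75         7.1570        57.2560
  9         7.75         7.0861        63.7752
  10      107.75        97.5447       975.4467
  Σ                    163.9313     1,302.9767
P = 163.9313; Macaulay duration = 1,302.9767 / 163.9313 = 7.94831 years.
Modified duration = D_Mac / (1 + y) = 7.94831 / 1.01 = 7.86961 years.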